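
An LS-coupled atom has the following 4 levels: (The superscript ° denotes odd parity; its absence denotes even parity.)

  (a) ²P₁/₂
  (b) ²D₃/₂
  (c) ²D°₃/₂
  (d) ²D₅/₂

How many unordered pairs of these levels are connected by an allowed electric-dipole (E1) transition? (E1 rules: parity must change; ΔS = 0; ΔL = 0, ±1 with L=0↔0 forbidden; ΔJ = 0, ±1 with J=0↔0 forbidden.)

(a)–(b): forbidden (parity).
(a)–(c): allowed.
(a)–(d): forbidden (parity, ΔJ).
(b)–(c): allowed.
(b)–(d): forbidden (parity).
(c)–(d): allowed.
Allowed pairs: 3 of 6.

3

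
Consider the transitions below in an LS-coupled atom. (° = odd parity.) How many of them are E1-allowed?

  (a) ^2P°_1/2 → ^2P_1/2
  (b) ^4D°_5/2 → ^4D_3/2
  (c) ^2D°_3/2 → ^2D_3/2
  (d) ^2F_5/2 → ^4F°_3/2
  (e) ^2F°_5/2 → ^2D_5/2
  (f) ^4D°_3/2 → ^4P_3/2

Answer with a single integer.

(a) allowed
(b) allowed
(c) allowed
(d) forbidden (ΔS fails)
(e) allowed
(f) allowed
Total allowed: 5 of 6.

5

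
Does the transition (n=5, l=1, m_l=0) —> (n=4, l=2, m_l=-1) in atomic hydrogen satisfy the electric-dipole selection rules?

allowed

Δl = 2 − 1 = +1; the E1 rule Δl = ±1 is satisfied.
m_l: 0 → -1 (Δm_l = -1). |Δm_l| ≤ 1 satisfied.
All E1 selection rules are satisfied.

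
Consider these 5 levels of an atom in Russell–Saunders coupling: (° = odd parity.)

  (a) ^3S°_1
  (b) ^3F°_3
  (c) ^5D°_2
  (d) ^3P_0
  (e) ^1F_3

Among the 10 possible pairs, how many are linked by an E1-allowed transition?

(a)–(b): forbidden (parity, ΔL, ΔJ).
(a)–(c): forbidden (parity, ΔS, ΔL).
(a)–(d): allowed.
(a)–(e): forbidden (ΔS, ΔL, ΔJ).
(b)–(c): forbidden (parity, ΔS).
(b)–(d): forbidden (ΔL, ΔJ).
(b)–(e): forbidden (ΔS).
(c)–(d): forbidden (ΔS, ΔJ).
(c)–(e): forbidden (ΔS).
(d)–(e): forbidden (parity, ΔS, ΔL, ΔJ).
Allowed pairs: 1 of 10.

1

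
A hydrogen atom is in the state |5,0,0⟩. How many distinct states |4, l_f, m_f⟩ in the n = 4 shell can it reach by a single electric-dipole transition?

3

E1 requires Δl = ±1, so l_f ∈ {-1, 1}; with 0 ≤ l_f ≤ n_f−1 = 3, the allowed l_f values are {1}.
For l_f = 1: m_f ∈ {m_i−1, m_i, m_i+1} ∩ [−1, 1] = {-1, 0, 1} → 3 states.
Total: 3.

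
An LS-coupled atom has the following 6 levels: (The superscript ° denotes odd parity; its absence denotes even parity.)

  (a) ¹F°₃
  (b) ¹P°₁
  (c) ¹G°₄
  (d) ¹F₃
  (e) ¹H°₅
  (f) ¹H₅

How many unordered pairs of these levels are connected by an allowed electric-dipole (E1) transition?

(a)–(b): forbidden (parity, ΔL, ΔJ).
(a)–(c): forbidden (parity).
(a)–(d): allowed.
(a)–(e): forbidden (parity, ΔL, ΔJ).
(a)–(f): forbidden (ΔL, ΔJ).
(b)–(c): forbidden (parity, ΔL, ΔJ).
(b)–(d): forbidden (ΔL, ΔJ).
(b)–(e): forbidden (parity, ΔL, ΔJ).
(b)–(f): forbidden (ΔL, ΔJ).
(c)–(d): allowed.
(c)–(e): forbidden (parity).
(c)–(f): allowed.
(d)–(e): forbidden (ΔL, ΔJ).
(d)–(f): forbidden (parity, ΔL, ΔJ).
(e)–(f): allowed.
Allowed pairs: 4 of 15.

4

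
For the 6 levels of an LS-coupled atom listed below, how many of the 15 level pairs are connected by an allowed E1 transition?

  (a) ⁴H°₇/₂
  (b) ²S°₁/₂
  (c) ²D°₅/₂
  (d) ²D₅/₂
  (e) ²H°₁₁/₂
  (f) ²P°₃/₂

2

(a)–(b): forbidden (parity, ΔS, ΔL, ΔJ).
(a)–(c): forbidden (parity, ΔS, ΔL).
(a)–(d): forbidden (ΔS, ΔL).
(a)–(e): forbidden (parity, ΔS, ΔJ).
(a)–(f): forbidden (parity, ΔS, ΔL, ΔJ).
(b)–(c): forbidden (parity, ΔL, ΔJ).
(b)–(d): forbidden (ΔL, ΔJ).
(b)–(e): forbidden (parity, ΔL, ΔJ).
(b)–(f): forbidden (parity).
(c)–(d): allowed.
(c)–(e): forbidden (parity, ΔL, ΔJ).
(c)–(f): forbidden (parity).
(d)–(e): forbidden (ΔL, ΔJ).
(d)–(f): allowed.
(e)–(f): forbidden (parity, ΔL, ΔJ).
Allowed pairs: 2 of 15.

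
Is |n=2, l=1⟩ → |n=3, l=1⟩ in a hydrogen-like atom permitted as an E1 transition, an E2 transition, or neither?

Δl = 1 − 1 = +0; l_i + l_f = 2.
E1 (Δl = ±1): not satisfied.
E2 (Δl = 0,±2, l_i+l_f ≥ 2): satisfied.

E2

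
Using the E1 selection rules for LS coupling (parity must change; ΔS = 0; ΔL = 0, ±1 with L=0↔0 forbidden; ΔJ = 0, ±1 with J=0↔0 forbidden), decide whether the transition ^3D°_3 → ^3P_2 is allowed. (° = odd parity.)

ΔJ = 0, ±1 (not J=0↔0): J: 3 → 2, ΔJ = -1 — passes.
ΔS = 0: S: 1 → 1 — passes.
Parity must change: odd → even — passes.
ΔL = 0, ±1 (not L=0↔0): L: 2 → 1, ΔL = -1 — passes.
All four E1 rules are satisfied.

allowed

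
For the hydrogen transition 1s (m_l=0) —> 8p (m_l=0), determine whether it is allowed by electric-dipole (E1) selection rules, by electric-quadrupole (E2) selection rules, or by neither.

Δl = 1 − 0 = +1; l_i + l_f = 1.
Δm_l = +0.
E1 (Δl = ±1, |Δm_l| ≤ 1): satisfied.
E2 (Δl = 0,±2, l_i+l_f ≥ 2, |Δm_l| ≤ 2): not satisfied.

E1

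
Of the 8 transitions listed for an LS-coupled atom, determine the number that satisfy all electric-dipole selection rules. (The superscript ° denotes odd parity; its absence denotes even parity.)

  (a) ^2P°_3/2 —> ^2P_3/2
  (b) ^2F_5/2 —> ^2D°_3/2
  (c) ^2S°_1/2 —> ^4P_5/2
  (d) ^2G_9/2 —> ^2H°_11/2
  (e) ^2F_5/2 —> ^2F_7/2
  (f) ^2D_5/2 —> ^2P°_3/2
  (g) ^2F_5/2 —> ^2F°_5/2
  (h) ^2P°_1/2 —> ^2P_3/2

(a) allowed
(b) allowed
(c) forbidden (ΔS, ΔJ fail)
(d) allowed
(e) forbidden (parity fails)
(f) allowed
(g) allowed
(h) allowed
Total allowed: 6 of 8.

6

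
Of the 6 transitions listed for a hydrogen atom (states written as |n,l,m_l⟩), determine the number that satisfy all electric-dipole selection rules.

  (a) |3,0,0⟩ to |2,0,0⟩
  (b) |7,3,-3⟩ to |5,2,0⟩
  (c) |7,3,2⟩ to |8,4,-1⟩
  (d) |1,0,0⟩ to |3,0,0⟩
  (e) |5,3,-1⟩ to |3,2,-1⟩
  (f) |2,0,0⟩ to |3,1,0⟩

2

(a) forbidden — Δl = +0 (E1 requires Δl = ±1)
(b) forbidden — Δm_l = +3 (E1 requires Δm_l = 0, ±1)
(c) forbidden — Δm_l = -3 (E1 requires Δm_l = 0, ±1)
(d) forbidden — Δl = +0 (E1 requires Δl = ±1)
(e) allowed
(f) allowed
Total allowed: 2 of 6.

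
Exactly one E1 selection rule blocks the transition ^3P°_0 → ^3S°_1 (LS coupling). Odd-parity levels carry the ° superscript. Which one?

Reading off the term symbols: S 1→1, L 1→0, J 0→1, parity odd→odd.
Parity must change: odd → odd — violated.
ΔS = 0: S: 1 → 1 — satisfied.
ΔL = 0, ±1 (not L=0↔0): L: 1 → 0, ΔL = -1 — satisfied.
ΔJ = 0, ±1 (not J=0↔0): J: 0 → 1, ΔJ = +1 — satisfied.

parity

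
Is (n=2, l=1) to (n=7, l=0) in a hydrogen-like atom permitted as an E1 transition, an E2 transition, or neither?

Δl = 0 − 1 = -1; l_i + l_f = 1.
E1 (Δl = ±1): satisfied.
E2 (Δl = 0,±2, l_i+l_f ≥ 2): not satisfied.

E1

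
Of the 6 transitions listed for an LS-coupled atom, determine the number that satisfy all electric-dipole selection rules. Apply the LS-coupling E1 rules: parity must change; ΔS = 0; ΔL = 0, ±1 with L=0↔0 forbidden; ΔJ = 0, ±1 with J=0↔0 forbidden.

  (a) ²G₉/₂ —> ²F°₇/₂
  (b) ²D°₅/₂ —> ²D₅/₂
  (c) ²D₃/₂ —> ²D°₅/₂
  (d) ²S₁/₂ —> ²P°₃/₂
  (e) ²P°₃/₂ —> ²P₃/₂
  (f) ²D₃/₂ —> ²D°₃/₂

(a) allowed
(b) allowed
(c) allowed
(d) allowed
(e) allowed
(f) allowed
Total allowed: 6 of 6.

6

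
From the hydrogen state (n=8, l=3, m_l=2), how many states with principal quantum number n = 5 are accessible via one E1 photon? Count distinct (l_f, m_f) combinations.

E1 requires Δl = ±1, so l_f ∈ {2, 4}; with 0 ≤ l_f ≤ n_f−1 = 4, the allowed l_f values are {2, 4}.
For l_f = 2: m_f ∈ {m_i−1, m_i, m_i+1} ∩ [−2, 2] = {1, 2} → 2 states.
For l_f = 4: m_f ∈ {m_i−1, m_i, m_i+1} ∩ [−4, 4] = {1, 2, 3} → 3 states.
Total: 5.

5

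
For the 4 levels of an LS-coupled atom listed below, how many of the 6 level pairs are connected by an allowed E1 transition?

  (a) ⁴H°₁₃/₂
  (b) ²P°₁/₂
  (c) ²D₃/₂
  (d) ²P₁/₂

2

(a)–(b): forbidden (parity, ΔS, ΔL, ΔJ).
(a)–(c): forbidden (ΔS, ΔL, ΔJ).
(a)–(d): forbidden (ΔS, ΔL, ΔJ).
(b)–(c): allowed.
(b)–(d): allowed.
(c)–(d): forbidden (parity).
Allowed pairs: 2 of 6.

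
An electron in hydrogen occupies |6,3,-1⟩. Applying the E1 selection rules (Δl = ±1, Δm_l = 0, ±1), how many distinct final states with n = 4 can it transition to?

E1 requires Δl = ±1, so l_f ∈ {2, 4}; with 0 ≤ l_f ≤ n_f−1 = 3, the allowed l_f values are {2}.
For l_f = 2: m_f ∈ {m_i−1, m_i, m_i+1} ∩ [−2, 2] = {-2, -1, 0} → 3 states.
Total: 3.

3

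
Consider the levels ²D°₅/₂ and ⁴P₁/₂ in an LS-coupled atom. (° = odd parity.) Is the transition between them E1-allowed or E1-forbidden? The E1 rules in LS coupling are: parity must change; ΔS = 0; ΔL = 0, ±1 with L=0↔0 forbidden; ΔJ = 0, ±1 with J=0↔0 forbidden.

forbidden

Reading off the term symbols: S 1/2→3/2, L 2→1, J 5/2→1/2, parity odd→even.
ΔL = 0, ±1 (not L=0↔0): L: 2 → 1, ΔL = -1 — passes.
Parity must change: odd → even — passes.
ΔS = 0: S: 1/2 → 3/2 — fails.
ΔJ = 0, ±1 (not J=0↔0): J: 5/2 → 1/2, ΔJ = -2 — fails.
Rule(s) violated: ΔS, ΔJ.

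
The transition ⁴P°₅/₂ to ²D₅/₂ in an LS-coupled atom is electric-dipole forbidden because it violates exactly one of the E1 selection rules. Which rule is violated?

Parity must change: odd → even — ok.
ΔS = 0: S: 3/2 → 1/2 — fails.
ΔL = 0, ±1 (not L=0↔0): L: 1 → 2, ΔL = +1 — ok.
ΔJ = 0, ±1 (not J=0↔0): J: 5/2 → 5/2, ΔJ = +0 — ok.

the ΔS = 0 rule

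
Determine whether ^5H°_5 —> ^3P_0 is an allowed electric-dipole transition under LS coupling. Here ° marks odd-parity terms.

Initial level: S=2, L=5, J=5, parity odd. Final level: S=1, L=1, J=0, parity even.
Parity must change: odd → even — satisfied.
ΔS = 0: S: 2 → 1 — violated.
ΔL = 0, ±1 (not L=0↔0): L: 5 → 1, ΔL = -4 — violated.
ΔJ = 0, ±1 (not J=0↔0): J: 5 → 0, ΔJ = -5 — violated.
Rule(s) violated: ΔS, ΔL, ΔJ.

forbidden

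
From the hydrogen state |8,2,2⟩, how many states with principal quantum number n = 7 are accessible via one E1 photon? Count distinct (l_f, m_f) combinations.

E1 requires Δl = ±1, so l_f ∈ {1, 3}; with 0 ≤ l_f ≤ n_f−1 = 6, the allowed l_f values are {1, 3}.
For l_f = 1: m_f ∈ {m_i−1, m_i, m_i+1} ∩ [−1, 1] = {1} → 1 state.
For l_f = 3: m_f ∈ {m_i−1, m_i, m_i+1} ∩ [−3, 3] = {1, 2, 3} → 3 states.
Total: 4.

4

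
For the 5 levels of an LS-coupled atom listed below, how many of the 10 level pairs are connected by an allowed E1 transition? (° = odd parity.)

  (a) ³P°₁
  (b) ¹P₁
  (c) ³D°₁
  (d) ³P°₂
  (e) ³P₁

(a)–(b): forbidden (ΔS).
(a)–(c): forbidden (parity).
(a)–(d): forbidden (parity).
(a)–(e): allowed.
(b)–(c): forbidden (ΔS).
(b)–(d): forbidden (ΔS).
(b)–(e): forbidden (parity, ΔS).
(c)–(d): forbidden (parity).
(c)–(e): allowed.
(d)–(e): allowed.
Allowed pairs: 3 of 10.

3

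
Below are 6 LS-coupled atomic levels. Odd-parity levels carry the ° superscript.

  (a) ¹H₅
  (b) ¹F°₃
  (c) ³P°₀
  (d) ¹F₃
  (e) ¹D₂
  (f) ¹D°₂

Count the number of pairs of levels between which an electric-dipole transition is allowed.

4

(a)–(b): forbidden (ΔL, ΔJ).
(a)–(c): forbidden (ΔS, ΔL, ΔJ).
(a)–(d): forbidden (parity, ΔL, ΔJ).
(a)–(e): forbidden (parity, ΔL, ΔJ).
(a)–(f): forbidden (ΔL, ΔJ).
(b)–(c): forbidden (parity, ΔS, ΔL, ΔJ).
(b)–(d): allowed.
(b)–(e): allowed.
(b)–(f): forbidden (parity).
(c)–(d): forbidden (ΔS, ΔL, ΔJ).
(c)–(e): forbidden (ΔS, ΔJ).
(c)–(f): forbidden (parity, ΔS, ΔJ).
(d)–(e): forbidden (parity).
(d)–(f): allowed.
(e)–(f): allowed.
Allowed pairs: 4 of 15.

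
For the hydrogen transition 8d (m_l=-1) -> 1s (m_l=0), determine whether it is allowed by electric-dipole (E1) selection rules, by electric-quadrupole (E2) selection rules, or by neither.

E2

Δl = 0 − 2 = -2; l_i + l_f = 2.
Δm_l = +1.
E1 (Δl = ±1, |Δm_l| ≤ 1): not satisfied.
E2 (Δl = 0,±2, l_i+l_f ≥ 2, |Δm_l| ≤ 2): satisfied.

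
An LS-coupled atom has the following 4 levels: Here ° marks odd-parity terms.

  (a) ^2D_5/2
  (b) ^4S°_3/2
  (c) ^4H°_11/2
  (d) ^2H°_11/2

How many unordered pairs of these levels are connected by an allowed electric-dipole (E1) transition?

0

(a)–(b): forbidden (ΔS, ΔL).
(a)–(c): forbidden (ΔS, ΔL, ΔJ).
(a)–(d): forbidden (ΔL, ΔJ).
(b)–(c): forbidden (parity, ΔL, ΔJ).
(b)–(d): forbidden (parity, ΔS, ΔL, ΔJ).
(c)–(d): forbidden (parity, ΔS).
Allowed pairs: 0 of 6.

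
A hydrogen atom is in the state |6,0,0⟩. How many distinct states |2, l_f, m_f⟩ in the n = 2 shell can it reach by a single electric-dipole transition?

E1 requires Δl = ±1, so l_f ∈ {-1, 1}; with 0 ≤ l_f ≤ n_f−1 = 1, the allowed l_f values are {1}.
For l_f = 1: m_f ∈ {m_i−1, m_i, m_i+1} ∩ [−1, 1] = {-1, 0, 1} → 3 states.
Total: 3.

3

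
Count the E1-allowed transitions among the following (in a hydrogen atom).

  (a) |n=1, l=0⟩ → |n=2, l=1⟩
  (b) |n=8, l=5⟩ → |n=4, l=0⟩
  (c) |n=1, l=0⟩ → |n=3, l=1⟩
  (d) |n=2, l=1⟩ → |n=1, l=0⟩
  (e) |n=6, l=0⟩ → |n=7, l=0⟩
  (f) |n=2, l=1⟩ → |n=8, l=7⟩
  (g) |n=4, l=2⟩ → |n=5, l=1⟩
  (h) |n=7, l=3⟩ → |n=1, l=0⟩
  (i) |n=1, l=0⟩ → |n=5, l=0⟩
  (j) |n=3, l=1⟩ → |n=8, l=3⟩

4

(a) allowed
(b) forbidden — Δl = -5 (E1 requires Δl = ±1)
(c) allowed
(d) allowed
(e) forbidden — Δl = +0 (E1 requires Δl = ±1)
(f) forbidden — Δl = +6 (E1 requires Δl = ±1)
(g) allowed
(h) forbidden — Δl = -3 (E1 requires Δl = ±1)
(i) forbidden — Δl = +0 (E1 requires Δl = ±1)
(j) forbidden — Δl = +2 (E1 requires Δl = ±1)
Total allowed: 4 of 10.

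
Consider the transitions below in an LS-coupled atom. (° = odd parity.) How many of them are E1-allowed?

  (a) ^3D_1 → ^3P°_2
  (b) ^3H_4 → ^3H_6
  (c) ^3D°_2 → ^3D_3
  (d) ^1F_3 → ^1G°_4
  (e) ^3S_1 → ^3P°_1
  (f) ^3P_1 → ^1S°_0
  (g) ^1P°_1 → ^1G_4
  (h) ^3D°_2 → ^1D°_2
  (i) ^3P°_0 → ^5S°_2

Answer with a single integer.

(a) allowed
(b) forbidden (parity, ΔJ fail)
(c) allowed
(d) allowed
(e) allowed
(f) forbidden (ΔS fails)
(g) forbidden (ΔL, ΔJ fail)
(h) forbidden (parity, ΔS fail)
(i) forbidden (parity, ΔS, ΔJ fail)
Total allowed: 4 of 9.

4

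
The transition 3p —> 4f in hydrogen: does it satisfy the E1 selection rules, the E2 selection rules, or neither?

Δl = 3 − 1 = +2; l_i + l_f = 4.
E1 (Δl = ±1): not satisfied.
E2 (Δl = 0,±2, l_i+l_f ≥ 2): satisfied.

E2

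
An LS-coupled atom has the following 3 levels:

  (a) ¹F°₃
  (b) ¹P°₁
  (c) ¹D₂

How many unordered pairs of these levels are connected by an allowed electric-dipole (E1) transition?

(a)–(b): forbidden (parity, ΔL, ΔJ).
(a)–(c): allowed.
(b)–(c): allowed.
Allowed pairs: 2 of 3.

2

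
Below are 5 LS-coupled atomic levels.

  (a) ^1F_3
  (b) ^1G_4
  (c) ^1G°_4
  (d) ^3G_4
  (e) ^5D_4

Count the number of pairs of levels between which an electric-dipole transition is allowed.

(a)–(b): forbidden (parity).
(a)–(c): allowed.
(a)–(d): forbidden (parity, ΔS).
(a)–(e): forbidden (parity, ΔS).
(b)–(c): allowed.
(b)–(d): forbidden (parity, ΔS).
(b)–(e): forbidden (parity, ΔS, ΔL).
(c)–(d): forbidden (ΔS).
(c)–(e): forbidden (ΔS, ΔL).
(d)–(e): forbidden (parity, ΔS, ΔL).
Allowed pairs: 2 of 10.

2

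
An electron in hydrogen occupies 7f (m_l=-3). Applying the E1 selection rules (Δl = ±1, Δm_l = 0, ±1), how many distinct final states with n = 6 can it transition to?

E1 requires Δl = ±1, so l_f ∈ {2, 4}; with 0 ≤ l_f ≤ n_f−1 = 5, the allowed l_f values are {2, 4}.
For l_f = 2: m_f ∈ {m_i−1, m_i, m_i+1} ∩ [−2, 2] = {-2} → 1 state.
For l_f = 4: m_f ∈ {m_i−1, m_i, m_i+1} ∩ [−4, 4] = {-4, -3, -2} → 3 states.
Total: 4.

4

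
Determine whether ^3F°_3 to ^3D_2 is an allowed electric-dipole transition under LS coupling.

allowed

Initial level: S=1, L=3, J=3, parity odd. Final level: S=1, L=2, J=2, parity even.
Parity must change: odd → even — ok.
ΔS = 0: S: 1 → 1 — ok.
ΔL = 0, ±1 (not L=0↔0): L: 3 → 2, ΔL = -1 — ok.
ΔJ = 0, ±1 (not J=0↔0): J: 3 → 2, ΔJ = -1 — ok.
All four E1 rules are satisfied.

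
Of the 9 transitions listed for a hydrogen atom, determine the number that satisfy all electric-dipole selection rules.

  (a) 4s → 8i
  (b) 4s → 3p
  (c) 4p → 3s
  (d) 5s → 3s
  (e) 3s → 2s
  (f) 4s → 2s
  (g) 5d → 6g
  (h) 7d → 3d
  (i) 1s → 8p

3

(a) forbidden — Δl = +6 (E1 requires Δl = ±1)
(b) allowed
(c) allowed
(d) forbidden — Δl = +0 (E1 requires Δl = ±1)
(e) forbidden — Δl = +0 (E1 requires Δl = ±1)
(f) forbidden — Δl = +0 (E1 requires Δl = ±1)
(g) forbidden — Δl = +2 (E1 requires Δl = ±1)
(h) forbidden — Δl = +0 (E1 requires Δl = ±1)
(i) allowed
Total allowed: 3 of 9.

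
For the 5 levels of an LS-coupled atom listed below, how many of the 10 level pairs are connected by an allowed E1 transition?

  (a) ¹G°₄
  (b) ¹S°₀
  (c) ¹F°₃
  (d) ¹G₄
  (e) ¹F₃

4

(a)–(b): forbidden (parity, ΔL, ΔJ).
(a)–(c): forbidden (parity).
(a)–(d): allowed.
(a)–(e): allowed.
(b)–(c): forbidden (parity, ΔL, ΔJ).
(b)–(d): forbidden (ΔL, ΔJ).
(b)–(e): forbidden (ΔL, ΔJ).
(c)–(d): allowed.
(c)–(e): allowed.
(d)–(e): forbidden (parity).
Allowed pairs: 4 of 10.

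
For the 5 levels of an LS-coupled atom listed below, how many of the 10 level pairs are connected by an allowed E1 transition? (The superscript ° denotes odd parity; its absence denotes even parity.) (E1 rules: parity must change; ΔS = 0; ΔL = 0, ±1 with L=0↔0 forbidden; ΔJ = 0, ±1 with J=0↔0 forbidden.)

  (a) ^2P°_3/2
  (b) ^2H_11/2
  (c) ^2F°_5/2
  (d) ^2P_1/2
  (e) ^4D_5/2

(a)–(b): forbidden (ΔL, ΔJ).
(a)–(c): forbidden (parity, ΔL).
(a)–(d): allowed.
(a)–(e): forbidden (ΔS).
(b)–(c): forbidden (ΔL, ΔJ).
(b)–(d): forbidden (parity, ΔL, ΔJ).
(b)–(e): forbidden (parity, ΔS, ΔL, ΔJ).
(c)–(d): forbidden (ΔL, ΔJ).
(c)–(e): forbidden (ΔS).
(d)–(e): forbidden (parity, ΔS, ΔJ).
Allowed pairs: 1 of 10.

1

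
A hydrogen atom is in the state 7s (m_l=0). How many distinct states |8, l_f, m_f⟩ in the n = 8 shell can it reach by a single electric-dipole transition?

3

E1 requires Δl = ±1, so l_f ∈ {-1, 1}; with 0 ≤ l_f ≤ n_f−1 = 7, the allowed l_f values are {1}.
For l_f = 1: m_f ∈ {m_i−1, m_i, m_i+1} ∩ [−1, 1] = {-1, 0, 1} → 3 states.
Total: 3.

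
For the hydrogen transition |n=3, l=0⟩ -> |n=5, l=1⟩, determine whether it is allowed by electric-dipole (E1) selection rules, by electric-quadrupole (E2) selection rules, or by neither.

Δl = 1 − 0 = +1; l_i + l_f = 1.
E1 (Δl = ±1): satisfied.
E2 (Δl = 0,±2, l_i+l_f ≥ 2): not satisfied.

E1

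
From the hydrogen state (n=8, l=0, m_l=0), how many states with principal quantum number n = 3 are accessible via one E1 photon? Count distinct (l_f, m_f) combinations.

E1 requires Δl = ±1, so l_f ∈ {-1, 1}; with 0 ≤ l_f ≤ n_f−1 = 2, the allowed l_f values are {1}.
For l_f = 1: m_f ∈ {m_i−1, m_i, m_i+1} ∩ [−1, 1] = {-1, 0, 1} → 3 states.
Total: 3.

3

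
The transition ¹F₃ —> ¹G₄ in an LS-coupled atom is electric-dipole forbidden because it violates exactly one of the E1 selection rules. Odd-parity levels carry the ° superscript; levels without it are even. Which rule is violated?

Reading off the term symbols: S 0→0, L 3→4, J 3→4, parity even→even.
Parity must change: even → even — fails.
ΔL = 0, ±1 (not L=0↔0): L: 3 → 4, ΔL = +1 — ok.
ΔJ = 0, ±1 (not J=0↔0): J: 3 → 4, ΔJ = +1 — ok.
ΔS = 0: S: 0 → 0 — ok.

parity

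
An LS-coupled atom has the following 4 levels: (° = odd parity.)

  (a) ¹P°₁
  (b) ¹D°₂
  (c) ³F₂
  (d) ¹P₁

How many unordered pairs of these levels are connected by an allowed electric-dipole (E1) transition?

(a)–(b): forbidden (parity).
(a)–(c): forbidden (ΔS, ΔL).
(a)–(d): allowed.
(b)–(c): forbidden (ΔS).
(b)–(d): allowed.
(c)–(d): forbidden (parity, ΔS, ΔL).
Allowed pairs: 2 of 6.

2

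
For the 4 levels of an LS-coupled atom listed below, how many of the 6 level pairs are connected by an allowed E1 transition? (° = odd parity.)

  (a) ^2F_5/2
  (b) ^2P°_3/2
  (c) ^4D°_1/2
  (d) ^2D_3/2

1

(a)–(b): forbidden (ΔL).
(a)–(c): forbidden (ΔS, ΔJ).
(a)–(d): forbidden (parity).
(b)–(c): forbidden (parity, ΔS).
(b)–(d): allowed.
(c)–(d): forbidden (ΔS).
Allowed pairs: 1 of 6.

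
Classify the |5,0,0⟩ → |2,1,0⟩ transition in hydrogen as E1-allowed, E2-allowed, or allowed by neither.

Δl = 1 − 0 = +1; l_i + l_f = 1.
Δm_l = +0.
E1 (Δl = ±1, |Δm_l| ≤ 1): satisfied.
E2 (Δl = 0,±2, l_i+l_f ≥ 2, |Δm_l| ≤ 2): not satisfied.

E1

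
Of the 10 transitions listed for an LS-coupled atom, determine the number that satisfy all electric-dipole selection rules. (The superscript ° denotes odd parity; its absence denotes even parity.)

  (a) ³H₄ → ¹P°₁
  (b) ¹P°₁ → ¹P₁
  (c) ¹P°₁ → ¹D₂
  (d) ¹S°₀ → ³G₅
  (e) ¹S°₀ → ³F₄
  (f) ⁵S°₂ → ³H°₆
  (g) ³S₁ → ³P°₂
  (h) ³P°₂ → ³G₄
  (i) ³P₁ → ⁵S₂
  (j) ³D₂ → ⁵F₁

(a) forbidden (ΔS, ΔL, ΔJ fail)
(b) allowed
(c) allowed
(d) forbidden (ΔS, ΔL, ΔJ fail)
(e) forbidden (ΔS, ΔL, ΔJ fail)
(f) forbidden (parity, ΔS, ΔL, ΔJ fail)
(g) allowed
(h) forbidden (ΔL, ΔJ fail)
(i) forbidden (parity, ΔS fail)
(j) forbidden (parity, ΔS fail)
Total allowed: 3 of 10.

3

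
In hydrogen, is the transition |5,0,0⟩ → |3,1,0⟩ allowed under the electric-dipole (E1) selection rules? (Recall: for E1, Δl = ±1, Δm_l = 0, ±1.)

allowed

Δl = 1 − 0 = +1; the E1 rule Δl = ±1 is passes.
Δm_l = 0 − (0) = +0. E1 requires Δm_l = 0, ±1: passes.
All E1 selection rules are satisfied.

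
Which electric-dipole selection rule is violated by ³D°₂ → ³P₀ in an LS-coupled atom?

the ΔJ = 0, ±1 rule

Initial level: S=1, L=2, J=2, parity odd. Final level: S=1, L=1, J=0, parity even.
ΔJ = 0, ±1 (not J=0↔0): J: 2 → 0, ΔJ = -2 — fails.
Parity must change: odd → even — passes.
ΔS = 0: S: 1 → 1 — passes.
ΔL = 0, ±1 (not L=0↔0): L: 2 → 1, ΔL = -1 — passes.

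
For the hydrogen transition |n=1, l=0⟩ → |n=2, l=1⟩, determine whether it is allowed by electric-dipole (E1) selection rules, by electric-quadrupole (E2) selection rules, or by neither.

E1

Δl = 1 − 0 = +1; l_i + l_f = 1.
E1 (Δl = ±1): satisfied.
E2 (Δl = 0,±2, l_i+l_f ≥ 2): not satisfied.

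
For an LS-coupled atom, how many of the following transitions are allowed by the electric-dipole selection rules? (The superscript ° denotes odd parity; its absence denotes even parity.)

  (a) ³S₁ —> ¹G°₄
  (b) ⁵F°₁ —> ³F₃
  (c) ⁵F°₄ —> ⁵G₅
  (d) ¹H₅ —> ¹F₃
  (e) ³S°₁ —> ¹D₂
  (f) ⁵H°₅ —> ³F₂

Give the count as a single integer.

1

(a) forbidden (ΔS, ΔL, ΔJ fail)
(b) forbidden (ΔS, ΔJ fail)
(c) allowed
(d) forbidden (parity, ΔL, ΔJ fail)
(e) forbidden (ΔS, ΔL fail)
(f) forbidden (ΔS, ΔL, ΔJ fail)
Total allowed: 1 of 6.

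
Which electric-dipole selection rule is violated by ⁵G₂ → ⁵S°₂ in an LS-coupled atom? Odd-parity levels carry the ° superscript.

the ΔL = 0, ±1 rule

Parity must change: even → odd — ✓.
ΔS = 0: S: 2 → 2 — ✓.
ΔL = 0, ±1 (not L=0↔0): L: 4 → 0, ΔL = -4 — ✗.
ΔJ = 0, ±1 (not J=0↔0): J: 2 → 2, ΔJ = +0 — ✓.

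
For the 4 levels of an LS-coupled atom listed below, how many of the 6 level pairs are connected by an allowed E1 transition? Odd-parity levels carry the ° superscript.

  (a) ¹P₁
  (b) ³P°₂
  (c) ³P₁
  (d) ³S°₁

(a)–(b): forbidden (ΔS).
(a)–(c): forbidden (parity, ΔS).
(a)–(d): forbidden (ΔS).
(b)–(c): allowed.
(b)–(d): forbidden (parity).
(c)–(d): allowed.
Allowed pairs: 2 of 6.

2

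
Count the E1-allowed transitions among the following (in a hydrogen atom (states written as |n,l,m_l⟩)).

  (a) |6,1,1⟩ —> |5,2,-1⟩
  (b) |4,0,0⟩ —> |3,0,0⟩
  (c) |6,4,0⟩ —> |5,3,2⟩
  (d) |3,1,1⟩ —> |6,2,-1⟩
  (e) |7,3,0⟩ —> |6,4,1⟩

1

(a) forbidden — Δm_l = -2 (E1 requires Δm_l = 0, ±1)
(b) forbidden — Δl = +0 (E1 requires Δl = ±1)
(c) forbidden — Δm_l = +2 (E1 requires Δm_l = 0, ±1)
(d) forbidden — Δm_l = -2 (E1 requires Δm_l = 0, ±1)
(e) allowed
Total allowed: 1 of 5.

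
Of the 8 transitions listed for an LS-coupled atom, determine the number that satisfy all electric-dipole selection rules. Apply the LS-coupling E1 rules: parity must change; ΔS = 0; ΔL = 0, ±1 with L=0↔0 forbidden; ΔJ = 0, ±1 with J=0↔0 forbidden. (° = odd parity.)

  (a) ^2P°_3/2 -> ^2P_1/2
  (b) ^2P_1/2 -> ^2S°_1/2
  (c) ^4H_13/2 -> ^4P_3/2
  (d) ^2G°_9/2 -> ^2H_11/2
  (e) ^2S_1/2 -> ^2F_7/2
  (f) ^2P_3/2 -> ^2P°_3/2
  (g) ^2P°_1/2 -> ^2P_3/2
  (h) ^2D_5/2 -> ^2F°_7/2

(a) allowed
(b) allowed
(c) forbidden (parity, ΔL, ΔJ fail)
(d) allowed
(e) forbidden (parity, ΔL, ΔJ fail)
(f) allowed
(g) allowed
(h) allowed
Total allowed: 6 of 8.

6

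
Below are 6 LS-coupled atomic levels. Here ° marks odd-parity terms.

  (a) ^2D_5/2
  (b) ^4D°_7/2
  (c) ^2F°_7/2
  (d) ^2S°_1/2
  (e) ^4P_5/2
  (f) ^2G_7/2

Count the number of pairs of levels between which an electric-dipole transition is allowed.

3

(a)–(b): forbidden (ΔS).
(a)–(c): allowed.
(a)–(d): forbidden (ΔL, ΔJ).
(a)–(e): forbidden (parity, ΔS).
(a)–(f): forbidden (parity, ΔL).
(b)–(c): forbidden (parity, ΔS).
(b)–(d): forbidden (parity, ΔS, ΔL, ΔJ).
(b)–(e): allowed.
(b)–(f): forbidden (ΔS, ΔL).
(c)–(d): forbidden (parity, ΔL, ΔJ).
(c)–(e): forbidden (ΔS, ΔL).
(c)–(f): allowed.
(d)–(e): forbidden (ΔS, ΔJ).
(d)–(f): forbidden (ΔL, ΔJ).
(e)–(f): forbidden (parity, ΔS, ΔL).
Allowed pairs: 3 of 15.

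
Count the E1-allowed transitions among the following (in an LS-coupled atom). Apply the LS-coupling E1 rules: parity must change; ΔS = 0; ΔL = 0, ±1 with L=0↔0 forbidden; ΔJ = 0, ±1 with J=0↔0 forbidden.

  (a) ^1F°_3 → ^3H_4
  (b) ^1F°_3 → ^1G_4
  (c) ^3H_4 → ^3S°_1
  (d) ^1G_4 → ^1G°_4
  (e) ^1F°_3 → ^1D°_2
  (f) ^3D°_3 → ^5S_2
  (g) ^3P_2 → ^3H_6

(a) forbidden (ΔS, ΔL fail)
(b) allowed
(c) forbidden (ΔL, ΔJ fail)
(d) allowed
(e) forbidden (parity fails)
(f) forbidden (ΔS, ΔL fail)
(g) forbidden (parity, ΔL, ΔJ fail)
Total allowed: 2 of 7.

2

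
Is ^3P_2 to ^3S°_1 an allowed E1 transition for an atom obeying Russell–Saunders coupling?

allowed

Reading off the term symbols: S 1→1, L 1→0, J 2→1, parity even→odd.
Parity must change: even → odd — passes.
ΔL = 0, ±1 (not L=0↔0): L: 1 → 0, ΔL = -1 — passes.
ΔJ = 0, ±1 (not J=0↔0): J: 2 → 1, ΔJ = -1 — passes.
ΔS = 0: S: 1 → 1 — passes.
All four E1 rules are satisfied.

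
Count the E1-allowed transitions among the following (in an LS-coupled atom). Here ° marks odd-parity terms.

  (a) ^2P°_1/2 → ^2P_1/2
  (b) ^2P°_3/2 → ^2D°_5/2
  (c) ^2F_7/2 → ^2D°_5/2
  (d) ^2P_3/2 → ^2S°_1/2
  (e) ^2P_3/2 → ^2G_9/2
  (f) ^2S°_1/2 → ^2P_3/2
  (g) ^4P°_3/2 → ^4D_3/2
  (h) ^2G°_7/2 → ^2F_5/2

(a) allowed
(b) forbidden (parity fails)
(c) allowed
(d) allowed
(e) forbidden (parity, ΔL, ΔJ fail)
(f) allowed
(g) allowed
(h) allowed
Total allowed: 6 of 8.

6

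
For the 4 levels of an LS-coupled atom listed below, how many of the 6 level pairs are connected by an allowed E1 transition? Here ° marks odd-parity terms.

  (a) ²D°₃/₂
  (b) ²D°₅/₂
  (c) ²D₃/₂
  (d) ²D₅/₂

(a)–(b): forbidden (parity).
(a)–(c): allowed.
(a)–(d): allowed.
(b)–(c): allowed.
(b)–(d): allowed.
(c)–(d): forbidden (parity).
Allowed pairs: 4 of 6.

4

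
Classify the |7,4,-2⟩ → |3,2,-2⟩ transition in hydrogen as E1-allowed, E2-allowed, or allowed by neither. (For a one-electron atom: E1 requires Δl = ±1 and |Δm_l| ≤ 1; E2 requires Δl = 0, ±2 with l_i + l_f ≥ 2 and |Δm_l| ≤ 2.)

E2

Δl = 2 − 4 = -2; l_i + l_f = 6.
Δm_l = +0.
E1 (Δl = ±1, |Δm_l| ≤ 1): not satisfied.
E2 (Δl = 0,±2, l_i+l_f ≥ 2, |Δm_l| ≤ 2): satisfied.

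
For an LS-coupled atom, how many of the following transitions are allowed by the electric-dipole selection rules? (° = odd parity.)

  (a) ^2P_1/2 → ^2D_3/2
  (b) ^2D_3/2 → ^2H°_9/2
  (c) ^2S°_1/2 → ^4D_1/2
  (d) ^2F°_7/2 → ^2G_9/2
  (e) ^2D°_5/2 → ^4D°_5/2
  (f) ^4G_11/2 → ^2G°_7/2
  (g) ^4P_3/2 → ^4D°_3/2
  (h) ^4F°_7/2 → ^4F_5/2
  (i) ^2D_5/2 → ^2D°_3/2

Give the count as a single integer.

4

(a) forbidden (parity fails)
(b) forbidden (ΔL, ΔJ fail)
(c) forbidden (ΔS, ΔL fail)
(d) allowed
(e) forbidden (parity, ΔS fail)
(f) forbidden (ΔS, ΔJ fail)
(g) allowed
(h) allowed
(i) allowed
Total allowed: 4 of 9.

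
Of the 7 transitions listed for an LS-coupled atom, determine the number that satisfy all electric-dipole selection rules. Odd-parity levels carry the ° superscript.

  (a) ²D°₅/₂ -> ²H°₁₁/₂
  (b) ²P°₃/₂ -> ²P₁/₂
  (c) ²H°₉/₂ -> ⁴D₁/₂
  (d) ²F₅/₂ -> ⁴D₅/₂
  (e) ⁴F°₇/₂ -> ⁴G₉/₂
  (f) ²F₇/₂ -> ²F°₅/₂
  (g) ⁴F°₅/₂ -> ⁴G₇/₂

(a) forbidden (parity, ΔL, ΔJ fail)
(b) allowed
(c) forbidden (ΔS, ΔL, ΔJ fail)
(d) forbidden (parity, ΔS fail)
(e) allowed
(f) allowed
(g) allowed
Total allowed: 4 of 7.

4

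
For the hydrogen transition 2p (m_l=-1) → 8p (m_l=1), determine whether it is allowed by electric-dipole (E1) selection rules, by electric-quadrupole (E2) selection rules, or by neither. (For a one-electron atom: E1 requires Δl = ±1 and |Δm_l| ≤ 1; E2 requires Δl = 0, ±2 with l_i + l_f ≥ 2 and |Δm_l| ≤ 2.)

Δl = 1 − 1 = +0; l_i + l_f = 2.
Δm_l = +2.
E1 (Δl = ±1, |Δm_l| ≤ 1): not satisfied.
E2 (Δl = 0,±2, l_i+l_f ≥ 2, |Δm_l| ≤ 2): satisfied.

E2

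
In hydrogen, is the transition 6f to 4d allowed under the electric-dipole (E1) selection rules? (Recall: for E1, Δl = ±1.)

allowed

Δl = 2 − 3 = -1; the E1 rule Δl = ±1 is satisfied.
All E1 selection rules are satisfied.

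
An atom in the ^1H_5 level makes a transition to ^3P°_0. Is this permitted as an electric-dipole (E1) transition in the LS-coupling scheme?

forbidden

Initial level: S=0, L=5, J=5, parity even. Final level: S=1, L=1, J=0, parity odd.
Parity must change: even → odd — ✓.
ΔS = 0: S: 0 → 1 — ✗.
ΔL = 0, ±1 (not L=0↔0): L: 5 → 1, ΔL = -4 — ✗.
ΔJ = 0, ±1 (not J=0↔0): J: 5 → 0, ΔJ = -5 — ✗.
Rule(s) violated: ΔS, ΔL, ΔJ.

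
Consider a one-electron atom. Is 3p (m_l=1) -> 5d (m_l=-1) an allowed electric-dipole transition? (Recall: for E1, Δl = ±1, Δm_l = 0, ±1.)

forbidden

l: 1 → 2 (Δl = +1). Δl = ±1 ✓.
Δm_l = -1 − (1) = -2. E1 requires Δm_l = 0, ±1: ✗.
The transition is electric-dipole forbidden.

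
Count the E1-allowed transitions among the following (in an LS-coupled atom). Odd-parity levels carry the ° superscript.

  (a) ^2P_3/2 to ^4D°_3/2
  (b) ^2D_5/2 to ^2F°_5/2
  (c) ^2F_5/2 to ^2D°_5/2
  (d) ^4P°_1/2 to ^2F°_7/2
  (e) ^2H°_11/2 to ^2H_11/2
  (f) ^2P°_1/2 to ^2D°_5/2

3

(a) forbidden (ΔS fails)
(b) allowed
(c) allowed
(d) forbidden (parity, ΔS, ΔL, ΔJ fail)
(e) allowed
(f) forbidden (parity, ΔJ fail)
Total allowed: 3 of 6.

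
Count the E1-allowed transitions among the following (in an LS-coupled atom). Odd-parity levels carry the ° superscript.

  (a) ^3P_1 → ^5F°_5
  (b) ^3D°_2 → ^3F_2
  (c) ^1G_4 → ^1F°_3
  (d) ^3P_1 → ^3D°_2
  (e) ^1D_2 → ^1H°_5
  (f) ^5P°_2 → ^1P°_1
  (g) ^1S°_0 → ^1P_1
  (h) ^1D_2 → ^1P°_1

(a) forbidden (ΔS, ΔL, ΔJ fail)
(b) allowed
(c) allowed
(d) allowed
(e) forbidden (ΔL, ΔJ fail)
(f) forbidden (parity, ΔS fail)
(g) allowed
(h) allowed
Total allowed: 5 of 8.

5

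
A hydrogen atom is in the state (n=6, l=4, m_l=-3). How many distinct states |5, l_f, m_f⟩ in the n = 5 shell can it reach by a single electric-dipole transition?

2

E1 requires Δl = ±1, so l_f ∈ {3, 5}; with 0 ≤ l_f ≤ n_f−1 = 4, the allowed l_f values are {3}.
For l_f = 3: m_f ∈ {m_i−1, m_i, m_i+1} ∩ [−3, 3] = {-3, -2} → 2 states.
Total: 2.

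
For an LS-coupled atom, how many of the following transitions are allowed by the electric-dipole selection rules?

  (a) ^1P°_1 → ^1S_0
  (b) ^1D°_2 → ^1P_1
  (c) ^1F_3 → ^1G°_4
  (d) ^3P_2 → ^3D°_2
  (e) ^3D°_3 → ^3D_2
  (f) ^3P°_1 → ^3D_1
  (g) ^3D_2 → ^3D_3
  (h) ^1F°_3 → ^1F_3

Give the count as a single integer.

(a) allowed
(b) allowed
(c) allowed
(d) allowed
(e) allowed
(f) allowed
(g) forbidden (parity fails)
(h) allowed
Total allowed: 7 of 8.

7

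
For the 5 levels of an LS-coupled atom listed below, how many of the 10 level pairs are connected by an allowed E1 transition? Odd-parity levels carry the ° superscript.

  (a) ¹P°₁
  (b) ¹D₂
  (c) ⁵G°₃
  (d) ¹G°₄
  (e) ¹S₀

2

(a)–(b): allowed.
(a)–(c): forbidden (parity, ΔS, ΔL, ΔJ).
(a)–(d): forbidden (parity, ΔL, ΔJ).
(a)–(e): allowed.
(b)–(c): forbidden (ΔS, ΔL).
(b)–(d): forbidden (ΔL, ΔJ).
(b)–(e): forbidden (parity, ΔL, ΔJ).
(c)–(d): forbidden (parity, ΔS).
(c)–(e): forbidden (ΔS, ΔL, ΔJ).
(d)–(e): forbidden (ΔL, ΔJ).
Allowed pairs: 2 of 10.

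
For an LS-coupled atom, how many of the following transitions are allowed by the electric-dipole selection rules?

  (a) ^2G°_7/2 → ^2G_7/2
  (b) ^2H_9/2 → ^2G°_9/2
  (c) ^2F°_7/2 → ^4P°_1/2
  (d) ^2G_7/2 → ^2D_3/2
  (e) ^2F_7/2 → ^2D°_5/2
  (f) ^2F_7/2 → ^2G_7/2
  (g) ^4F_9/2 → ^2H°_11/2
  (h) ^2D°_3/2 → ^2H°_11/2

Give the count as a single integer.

3

(a) allowed
(b) allowed
(c) forbidden (parity, ΔS, ΔL, ΔJ fail)
(d) forbidden (parity, ΔL, ΔJ fail)
(e) allowed
(f) forbidden (parity fails)
(g) forbidden (ΔS, ΔL fail)
(h) forbidden (parity, ΔL, ΔJ fail)
Total allowed: 3 of 8.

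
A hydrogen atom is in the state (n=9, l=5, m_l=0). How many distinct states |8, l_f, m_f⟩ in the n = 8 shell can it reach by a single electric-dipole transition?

6

E1 requires Δl = ±1, so l_f ∈ {4, 6}; with 0 ≤ l_f ≤ n_f−1 = 7, the allowed l_f values are {4, 6}.
For l_f = 4: m_f ∈ {m_i−1, m_i, m_i+1} ∩ [−4, 4] = {-1, 0, 1} → 3 states.
For l_f = 6: m_f ∈ {m_i−1, m_i, m_i+1} ∩ [−6, 6] = {-1, 0, 1} → 3 states.
Total: 6.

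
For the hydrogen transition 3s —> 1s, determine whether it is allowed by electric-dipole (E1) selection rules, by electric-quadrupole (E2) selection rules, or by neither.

Δl = 0 − 0 = +0; l_i + l_f = 0.
E1 (Δl = ±1): not satisfied.
E2 (Δl = 0,±2, l_i+l_f ≥ 2): not satisfied.

neither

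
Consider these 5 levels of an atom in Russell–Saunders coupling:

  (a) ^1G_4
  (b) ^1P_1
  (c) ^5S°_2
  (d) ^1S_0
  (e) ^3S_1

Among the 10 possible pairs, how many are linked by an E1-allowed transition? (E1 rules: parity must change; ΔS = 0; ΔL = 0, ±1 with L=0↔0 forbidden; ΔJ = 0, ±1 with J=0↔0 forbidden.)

0

(a)–(b): forbidden (parity, ΔL, ΔJ).
(a)–(c): forbidden (ΔS, ΔL, ΔJ).
(a)–(d): forbidden (parity, ΔL, ΔJ).
(a)–(e): forbidden (parity, ΔS, ΔL, ΔJ).
(b)–(c): forbidden (ΔS).
(b)–(d): forbidden (parity).
(b)–(e): forbidden (parity, ΔS).
(c)–(d): forbidden (ΔS, ΔL, ΔJ).
(c)–(e): forbidden (ΔS, ΔL).
(d)–(e): forbidden (parity, ΔS, ΔL).
Allowed pairs: 0 of 10.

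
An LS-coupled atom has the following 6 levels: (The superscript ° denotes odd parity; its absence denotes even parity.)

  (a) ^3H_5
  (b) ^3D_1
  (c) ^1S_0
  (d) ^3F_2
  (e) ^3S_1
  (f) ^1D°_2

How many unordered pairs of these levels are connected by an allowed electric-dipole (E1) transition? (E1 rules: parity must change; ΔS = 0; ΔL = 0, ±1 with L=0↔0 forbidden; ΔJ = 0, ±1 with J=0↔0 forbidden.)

0

(a)–(b): forbidden (parity, ΔL, ΔJ).
(a)–(c): forbidden (parity, ΔS, ΔL, ΔJ).
(a)–(d): forbidden (parity, ΔL, ΔJ).
(a)–(e): forbidden (parity, ΔL, ΔJ).
(a)–(f): forbidden (ΔS, ΔL, ΔJ).
(b)–(c): forbidden (parity, ΔS, ΔL).
(b)–(d): forbidden (parity).
(b)–(e): forbidden (parity, ΔL).
(b)–(f): forbidden (ΔS).
(c)–(d): forbidden (parity, ΔS, ΔL, ΔJ).
(c)–(e): forbidden (parity, ΔS, ΔL).
(c)–(f): forbidden (ΔL, ΔJ).
(d)–(e): forbidden (parity, ΔL).
(d)–(f): forbidden (ΔS).
(e)–(f): forbidden (ΔS, ΔL).
Allowed pairs: 0 of 15.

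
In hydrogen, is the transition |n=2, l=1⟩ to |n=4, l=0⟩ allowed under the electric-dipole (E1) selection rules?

l: 1 → 0 (Δl = -1). Δl = ±1 satisfied.
All E1 selection rules are satisfied.

allowed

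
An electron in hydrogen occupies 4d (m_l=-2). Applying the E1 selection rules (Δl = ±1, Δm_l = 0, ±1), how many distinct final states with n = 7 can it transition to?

E1 requires Δl = ±1, so l_f ∈ {1, 3}; with 0 ≤ l_f ≤ n_f−1 = 6, the allowed l_f values are {1, 3}.
For l_f = 1: m_f ∈ {m_i−1, m_i, m_i+1} ∩ [−1, 1] = {-1} → 1 state.
For l_f = 3: m_f ∈ {m_i−1, m_i, m_i+1} ∩ [−3, 3] = {-3, -2, -1} → 3 states.
Total: 4.

4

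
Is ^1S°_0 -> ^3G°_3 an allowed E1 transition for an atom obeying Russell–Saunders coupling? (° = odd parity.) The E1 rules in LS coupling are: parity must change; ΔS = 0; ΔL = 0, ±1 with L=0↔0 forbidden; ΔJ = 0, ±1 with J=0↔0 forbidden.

forbidden

Initial level: S=0, L=0, J=0, parity odd. Final level: S=1, L=4, J=3, parity odd.
Parity must change: odd → odd — ✗.
ΔL = 0, ±1 (not L=0↔0): L: 0 → 4, ΔL = +4 — ✗.
ΔS = 0: S: 0 → 1 — ✗.
ΔJ = 0, ±1 (not J=0↔0): J: 0 → 3, ΔJ = +3 — ✗.
Rule(s) violated: parity, ΔS, ΔL, ΔJ.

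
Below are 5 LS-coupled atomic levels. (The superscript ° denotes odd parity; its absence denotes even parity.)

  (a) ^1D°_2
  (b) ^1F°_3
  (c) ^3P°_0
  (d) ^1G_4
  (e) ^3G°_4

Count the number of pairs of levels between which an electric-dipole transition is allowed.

1

(a)–(b): forbidden (parity).
(a)–(c): forbidden (parity, ΔS, ΔJ).
(a)–(d): forbidden (ΔL, ΔJ).
(a)–(e): forbidden (parity, ΔS, ΔL, ΔJ).
(b)–(c): forbidden (parity, ΔS, ΔL, ΔJ).
(b)–(d): allowed.
(b)–(e): forbidden (parity, ΔS).
(c)–(d): forbidden (ΔS, ΔL, ΔJ).
(c)–(e): forbidden (parity, ΔL, ΔJ).
(d)–(e): forbidden (ΔS).
Allowed pairs: 1 of 10.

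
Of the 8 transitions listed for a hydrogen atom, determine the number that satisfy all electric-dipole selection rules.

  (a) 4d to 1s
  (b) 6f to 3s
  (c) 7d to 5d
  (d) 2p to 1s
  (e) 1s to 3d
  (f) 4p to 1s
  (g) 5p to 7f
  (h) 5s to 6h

(a) forbidden — Δl = -2 (E1 requires Δl = ±1)
(b) forbidden — Δl = -3 (E1 requires Δl = ±1)
(c) forbidden — Δl = +0 (E1 requires Δl = ±1)
(d) allowed
(e) forbidden — Δl = +2 (E1 requires Δl = ±1)
(f) allowed
(g) forbidden — Δl = +2 (E1 requires Δl = ±1)
(h) forbidden — Δl = +5 (E1 requires Δl = ±1)
Total allowed: 2 of 8.

2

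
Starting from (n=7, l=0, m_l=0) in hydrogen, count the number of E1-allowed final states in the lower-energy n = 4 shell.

3

E1 requires Δl = ±1, so l_f ∈ {-1, 1}; with 0 ≤ l_f ≤ n_f−1 = 3, the allowed l_f values are {1}.
For l_f = 1: m_f ∈ {m_i−1, m_i, m_i+1} ∩ [−1, 1] = {-1, 0, 1} → 3 states.
Total: 3.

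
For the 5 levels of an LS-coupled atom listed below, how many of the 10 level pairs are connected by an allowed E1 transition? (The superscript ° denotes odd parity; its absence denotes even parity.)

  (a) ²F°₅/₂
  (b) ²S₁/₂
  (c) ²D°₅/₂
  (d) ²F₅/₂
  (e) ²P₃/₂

(a)–(b): forbidden (ΔL, ΔJ).
(a)–(c): forbidden (parity).
(a)–(d): allowed.
(a)–(e): forbidden (ΔL).
(b)–(c): forbidden (ΔL, ΔJ).
(b)–(d): forbidden (parity, ΔL, ΔJ).
(b)–(e): forbidden (parity).
(c)–(d): allowed.
(c)–(e): allowed.
(d)–(e): forbidden (parity, ΔL).
Allowed pairs: 3 of 10.

3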